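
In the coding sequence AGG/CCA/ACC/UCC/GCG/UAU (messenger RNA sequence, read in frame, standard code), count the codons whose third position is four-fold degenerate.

4

Codon 1 AGG (Arg): third position 2-fold.
Codon 2 CCA (Pro): third position 4-fold.
Codon 3 ACC (Thr): third position 4-fold.
Codon 4 UCC (Ser): third position 4-fold.
Codon 5 GCG (Ala): third position 4-fold.
Codon 6 UAU (Tyr): third position 2-fold.
Four-fold degenerate third positions: 4.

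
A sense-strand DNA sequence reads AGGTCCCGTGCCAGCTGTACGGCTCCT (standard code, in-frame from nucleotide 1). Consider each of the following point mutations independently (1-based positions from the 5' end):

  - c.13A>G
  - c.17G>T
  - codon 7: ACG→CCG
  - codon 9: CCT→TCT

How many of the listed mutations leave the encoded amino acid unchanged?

Codon 5: AGC (Ser) → GGC (Gly) — missense.
Codon 6: TGT (Cys) → TTT (Phe) — missense.
Codon 7: ACG (Thr) → CCG (Pro) — missense.
Codon 9: CCT (Pro) → TCT (Ser) — missense.
Synonymous: 0 of 4.

0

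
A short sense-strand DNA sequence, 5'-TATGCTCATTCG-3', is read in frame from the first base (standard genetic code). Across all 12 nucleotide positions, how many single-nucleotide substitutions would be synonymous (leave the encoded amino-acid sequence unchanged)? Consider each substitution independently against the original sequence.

8

Codon 1 (TAT, Tyr): 1 synonymous substitution.
Codon 2 (GCT, Ala): 3 synonymous substitutions.
Codon 3 (CAT, His): 1 synonymous substitution.
Codon 4 (TCG, Ser): 3 synonymous substitutions.
Total: 1 + 3 + 1 + 3 = 8.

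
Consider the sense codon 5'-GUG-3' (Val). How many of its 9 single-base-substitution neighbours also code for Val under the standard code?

3

Position 1: none → 0 synonymous.
Position 2: none → 0 synonymous.
Position 3: GUU, GUC, GUA → 3 synonymous.
Total: 0 + 0 + 3 = 3.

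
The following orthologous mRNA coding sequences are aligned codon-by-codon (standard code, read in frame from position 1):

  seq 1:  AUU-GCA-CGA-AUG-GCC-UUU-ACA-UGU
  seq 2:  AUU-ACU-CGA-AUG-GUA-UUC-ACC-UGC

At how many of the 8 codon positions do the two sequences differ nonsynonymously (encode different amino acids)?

2

Codon 1: AUU Ile / AUU Ile — identical.
Codon 2: GCA Ala / ACU Thr — nonsynonymous.
Codon 3: CGA Arg / CGA Arg — identical.
Codon 4: AUG Met / AUG Met — identical.
Codon 5: GCC Ala / GUA Val — nonsynonymous.
Codon 6: UUU Phe / UUC Phe — synonymous.
Codon 7: ACA Thr / ACC Thr — synonymous.
Codon 8: UGU Cys / UGC Cys — synonymous.
Nonsynonymous differences: 2.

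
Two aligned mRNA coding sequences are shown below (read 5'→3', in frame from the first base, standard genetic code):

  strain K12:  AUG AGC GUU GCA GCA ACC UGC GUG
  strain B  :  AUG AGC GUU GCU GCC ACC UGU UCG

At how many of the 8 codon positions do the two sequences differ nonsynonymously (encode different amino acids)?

Codon 1: AUG Met / AUG Met — identical.
Codon 2: AGC Ser / AGC Ser — identical.
Codon 3: GUU Val / GUU Val — identical.
Codon 4: GCA Ala / GCU Ala — synonymous.
Codon 5: GCA Ala / GCC Ala — synonymous.
Codon 6: ACC Thr / ACC Thr — identical.
Codon 7: UGC Cys / UGU Cys — synonymous.
Codon 8: GUG Val / UCG Ser — nonsynonymous.
Nonsynonymous differences: 1.

1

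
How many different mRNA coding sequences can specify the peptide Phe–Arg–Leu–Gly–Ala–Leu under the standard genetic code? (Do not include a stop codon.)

6912

Phe: 2 codons.
Arg: 6 codons.
Leu: 6 codons.
Gly: 4 codons.
Ala: 4 codons.
Leu: 6 codons.
2 × 6 × 6 × 4 × 4 × 6 = 6912.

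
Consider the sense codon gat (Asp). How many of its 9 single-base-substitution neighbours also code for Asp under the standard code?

Position 1: none → 0 synonymous.
Position 2: none → 0 synonymous.
Position 3: GAC → 1 synonymous.
Total: 0 + 0 + 1 = 1.

1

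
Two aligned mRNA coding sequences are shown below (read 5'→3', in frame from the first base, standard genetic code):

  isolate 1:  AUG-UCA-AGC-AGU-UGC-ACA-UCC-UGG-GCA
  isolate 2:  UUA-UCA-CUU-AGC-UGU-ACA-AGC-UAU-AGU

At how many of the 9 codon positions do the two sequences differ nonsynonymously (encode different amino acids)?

Codon 1: AUG Met / UUA Leu — nonsynonymous.
Codon 2: UCA Ser / UCA Ser — identical.
Codon 3: AGC Ser / CUU Leu — nonsynonymous.
Codon 4: AGU Ser / AGC Ser — synonymous.
Codon 5: UGC Cys / UGU Cys — synonymous.
Codon 6: ACA Thr / ACA Thr — identical.
Codon 7: UCC Ser / AGC Ser — synonymous.
Codon 8: UGG Trp / UAU Tyr — nonsynonymous.
Codon 9: GCA Ala / AGU Ser — nonsynonymous.
Nonsynonymous differences: 4.

4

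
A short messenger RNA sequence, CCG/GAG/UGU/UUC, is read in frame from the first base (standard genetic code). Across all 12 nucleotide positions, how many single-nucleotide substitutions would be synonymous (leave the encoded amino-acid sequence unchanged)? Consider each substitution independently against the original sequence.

6

Codon 1 (CCG, Pro): 3 synonymous substitutions.
Codon 2 (GAG, Glu): 1 synonymous substitution.
Codon 3 (UGU, Cys): 1 synonymous substitution.
Codon 4 (UUC, Phe): 1 synonymous substitution.
Total: 3 + 1 + 1 + 1 = 6.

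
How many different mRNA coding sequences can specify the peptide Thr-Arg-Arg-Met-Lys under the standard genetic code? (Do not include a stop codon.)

288

Thr: 4 codons.
Arg: 6 codons.
Arg: 6 codons.
Met: 1 codon.
Lys: 2 codons.
4 × 6 × 6 × 1 × 2 = 288.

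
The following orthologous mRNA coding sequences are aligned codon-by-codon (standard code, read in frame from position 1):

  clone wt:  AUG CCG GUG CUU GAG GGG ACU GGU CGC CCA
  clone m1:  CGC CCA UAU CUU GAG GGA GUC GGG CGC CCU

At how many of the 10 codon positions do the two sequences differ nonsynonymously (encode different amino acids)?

3

Codon 1: AUG Met / CGC Arg — nonsynonymous.
Codon 2: CCG Pro / CCA Pro — synonymous.
Codon 3: GUG Val / UAU Tyr — nonsynonymous.
Codon 4: CUU Leu / CUU Leu — identical.
Codon 5: GAG Glu / GAG Glu — identical.
Codon 6: GGG Gly / GGA Gly — synonymous.
Codon 7: ACU Thr / GUC Val — nonsynonymous.
Codon 8: GGU Gly / GGG Gly — synonymous.
Codon 9: CGC Arg / CGC Arg — identical.
Codon 10: CCA Pro / CCU Pro — synonymous.
Nonsynonymous differences: 3.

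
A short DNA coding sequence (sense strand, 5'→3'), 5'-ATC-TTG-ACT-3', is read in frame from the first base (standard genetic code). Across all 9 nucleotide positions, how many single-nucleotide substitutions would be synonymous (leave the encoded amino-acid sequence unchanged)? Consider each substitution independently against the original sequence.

7

Codon 1 (ATC, Ile): 2 synonymous substitutions.
Codon 2 (TTG, Leu): 2 synonymous substitutions.
Codon 3 (ACT, Thr): 3 synonymous substitutions.
Total: 2 + 2 + 3 = 7.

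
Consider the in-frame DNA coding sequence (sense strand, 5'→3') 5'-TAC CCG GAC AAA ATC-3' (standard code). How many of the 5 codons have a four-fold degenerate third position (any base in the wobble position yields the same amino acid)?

1

Codon 1 TAC (Tyr): third position 2-fold.
Codon 2 CCG (Pro): third position 4-fold.
Codon 3 GAC (Asp): third position 2-fold.
Codon 4 AAA (Lys): third position 2-fold.
Codon 5 ATC (Ile): third position 3-fold.
Four-fold degenerate third positions: 1.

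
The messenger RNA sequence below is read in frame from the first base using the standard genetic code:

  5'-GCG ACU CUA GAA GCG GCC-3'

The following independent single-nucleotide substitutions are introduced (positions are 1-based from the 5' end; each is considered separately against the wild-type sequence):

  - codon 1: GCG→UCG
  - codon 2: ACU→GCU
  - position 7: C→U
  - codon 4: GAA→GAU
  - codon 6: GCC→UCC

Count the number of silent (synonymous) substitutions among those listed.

Codon 1: GCG (Ala) → UCG (Ser) — missense.
Codon 2: ACU (Thr) → GCU (Ala) — missense.
Codon 3: CUA (Leu) → UUA (Leu) — synonymous.
Codon 4: GAA (Glu) → GAU (Asp) — missense.
Codon 6: GCC (Ala) → UCC (Ser) — missense.
Synonymous: 1 of 5.

1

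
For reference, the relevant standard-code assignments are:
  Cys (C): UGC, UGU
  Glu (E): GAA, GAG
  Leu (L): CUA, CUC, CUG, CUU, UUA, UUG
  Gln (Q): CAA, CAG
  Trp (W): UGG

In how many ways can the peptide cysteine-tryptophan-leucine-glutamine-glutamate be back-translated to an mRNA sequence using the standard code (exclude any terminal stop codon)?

Cys: 2 codons.
Trp: 1 codon.
Leu: 6 codons.
Gln: 2 codons.
Glu: 2 codons.
2 × 1 × 6 × 2 × 2 = 48.

48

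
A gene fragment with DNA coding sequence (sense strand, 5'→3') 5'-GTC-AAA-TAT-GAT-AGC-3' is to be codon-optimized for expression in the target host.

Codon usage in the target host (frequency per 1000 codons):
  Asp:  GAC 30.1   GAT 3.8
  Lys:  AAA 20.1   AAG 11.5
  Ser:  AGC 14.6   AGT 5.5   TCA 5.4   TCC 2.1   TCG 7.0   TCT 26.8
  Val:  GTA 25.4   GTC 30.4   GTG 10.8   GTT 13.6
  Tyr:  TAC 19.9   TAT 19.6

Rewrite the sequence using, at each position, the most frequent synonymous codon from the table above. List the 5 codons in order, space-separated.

Codon 1 (Val): best is GTC at 30.4.
Codon 2 (Lys): best is AAA at 20.1.
Codon 3 (Tyr): best is TAC at 19.9.
Codon 4 (Asp): best is GAC at 30.1.
Codon 5 (Ser): best is TCT at 26.8.

GTC AAA TAC GAC TCT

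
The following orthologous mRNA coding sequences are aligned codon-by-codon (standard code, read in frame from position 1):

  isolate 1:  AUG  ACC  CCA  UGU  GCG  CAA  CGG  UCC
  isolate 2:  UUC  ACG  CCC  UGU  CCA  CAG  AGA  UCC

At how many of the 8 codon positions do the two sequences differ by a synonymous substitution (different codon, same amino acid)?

Codon 1: AUG Met / UUC Phe — nonsynonymous.
Codon 2: ACC Thr / ACG Thr — synonymous.
Codon 3: CCA Pro / CCC Pro — synonymous.
Codon 4: UGU Cys / UGU Cys — identical.
Codon 5: GCG Ala / CCA Pro — nonsynonymous.
Codon 6: CAA Gln / CAG Gln — synonymous.
Codon 7: CGG Arg / AGA Arg — synonymous.
Codon 8: UCC Ser / UCC Ser — identical.
Synonymous differences: 4.

4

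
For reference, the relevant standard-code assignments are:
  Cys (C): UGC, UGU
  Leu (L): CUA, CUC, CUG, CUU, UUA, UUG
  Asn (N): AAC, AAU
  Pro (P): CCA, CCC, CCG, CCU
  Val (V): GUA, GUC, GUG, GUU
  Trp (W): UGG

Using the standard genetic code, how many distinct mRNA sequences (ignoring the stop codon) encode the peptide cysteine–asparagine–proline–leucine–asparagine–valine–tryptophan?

Cys: 2 codons.
Asn: 2 codons.
Pro: 4 codons.
Leu: 6 codons.
Asn: 2 codons.
Val: 4 codons.
Trp: 1 codon.
2 × 2 × 4 × 6 × 2 × 4 × 1 = 768.

768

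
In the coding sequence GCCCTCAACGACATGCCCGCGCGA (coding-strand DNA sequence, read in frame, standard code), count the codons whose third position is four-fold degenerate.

5

Codon 1 GCC (Ala): third position 4-fold.
Codon 2 CTC (Leu): third position 4-fold.
Codon 3 AAC (Asn): third position 2-fold.
Codon 4 GAC (Asp): third position 2-fold.
Codon 5 ATG (Met): third position 1-fold.
Codon 6 CCC (Pro): third position 4-fold.
Codon 7 GCG (Ala): third position 4-fold.
Codon 8 CGA (Arg): third position 4-fold.
Four-fold degenerate third positions: 5.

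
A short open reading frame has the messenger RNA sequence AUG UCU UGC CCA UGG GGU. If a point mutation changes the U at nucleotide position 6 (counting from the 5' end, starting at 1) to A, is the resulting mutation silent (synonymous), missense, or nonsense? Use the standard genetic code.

silent

Position 6 falls in codon 2: UCU → Ser.
After the substitution the codon is UCA → Ser.
Both encode Ser, so the change is synonymous.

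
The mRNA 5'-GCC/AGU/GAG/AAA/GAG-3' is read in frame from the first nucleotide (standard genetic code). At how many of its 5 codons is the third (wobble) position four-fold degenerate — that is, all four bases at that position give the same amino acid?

Codon 1 GCC (Ala): third position 4-fold.
Codon 2 AGU (Ser): third position 2-fold.
Codon 3 GAG (Glu): third position 2-fold.
Codon 4 AAA (Lys): third position 2-fold.
Codon 5 GAG (Glu): third position 2-fold.
Four-fold degenerate third positions: 1.

1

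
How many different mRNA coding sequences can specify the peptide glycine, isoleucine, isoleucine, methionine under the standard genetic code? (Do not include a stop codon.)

Gly: 4 codons.
Ile: 3 codons.
Ile: 3 codons.
Met: 1 codon.
4 × 3 × 3 × 1 = 36.

36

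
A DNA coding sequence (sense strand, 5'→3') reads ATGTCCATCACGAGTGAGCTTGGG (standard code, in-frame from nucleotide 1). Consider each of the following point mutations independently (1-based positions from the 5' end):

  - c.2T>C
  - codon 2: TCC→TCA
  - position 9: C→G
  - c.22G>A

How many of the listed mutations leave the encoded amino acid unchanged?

1

Codon 1: ATG (Met) → ACG (Thr) — missense.
Codon 2: TCC (Ser) → TCA (Ser) — synonymous.
Codon 3: ATC (Ile) → ATG (Met) — missense.
Codon 8: GGG (Gly) → AGG (Arg) — missense.
Synonymous: 1 of 4.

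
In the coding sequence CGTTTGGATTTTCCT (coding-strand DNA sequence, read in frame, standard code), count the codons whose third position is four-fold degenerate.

Codon 1 CGT (Arg): third position 4-fold.
Codon 2 TTG (Leu): third position 2-fold.
Codon 3 GAT (Asp): third position 2-fold.
Codon 4 TTT (Phe): third position 2-fold.
Codon 5 CCT (Pro): third position 4-fold.
Four-fold degenerate third positions: 2.

2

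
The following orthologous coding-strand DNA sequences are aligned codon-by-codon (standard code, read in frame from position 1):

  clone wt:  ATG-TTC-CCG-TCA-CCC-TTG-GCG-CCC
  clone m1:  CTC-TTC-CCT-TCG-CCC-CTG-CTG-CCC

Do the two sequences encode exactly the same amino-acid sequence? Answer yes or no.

Codon 1: ATG Met / CTC Leu — nonsynonymous.
Codon 2: TTC Phe / TTC Phe — identical.
Codon 3: CCG Pro / CCT Pro — synonymous.
Codon 4: TCA Ser / TCG Ser — synonymous.
Codon 5: CCC Pro / CCC Pro — identical.
Codon 6: TTG Leu / CTG Leu — synonymous.
Codon 7: GCG Ala / CTG Leu — nonsynonymous.
Codon 8: CCC Pro / CCC Pro — identical.
Nonsynonymous differences: 2 → different protein.

no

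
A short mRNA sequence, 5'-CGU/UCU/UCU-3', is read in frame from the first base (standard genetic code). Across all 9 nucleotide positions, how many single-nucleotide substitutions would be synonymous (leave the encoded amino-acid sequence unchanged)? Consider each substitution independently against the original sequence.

Codon 1 (CGU, Arg): 3 synonymous substitutions.
Codon 2 (UCU, Ser): 3 synonymous substitutions.
Codon 3 (UCU, Ser): 3 synonymous substitutions.
Total: 3 + 3 + 3 = 9.

9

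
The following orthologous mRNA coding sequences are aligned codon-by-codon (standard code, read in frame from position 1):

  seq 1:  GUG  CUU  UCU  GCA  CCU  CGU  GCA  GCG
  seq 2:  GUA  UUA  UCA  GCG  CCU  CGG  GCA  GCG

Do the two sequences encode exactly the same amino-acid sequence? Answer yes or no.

Codon 1: GUG Val / GUA Val — synonymous.
Codon 2: CUU Leu / UUA Leu — synonymous.
Codon 3: UCU Ser / UCA Ser — synonymous.
Codon 4: GCA Ala / GCG Ala — synonymous.
Codon 5: CCU Pro / CCU Pro — identical.
Codon 6: CGU Arg / CGG Arg — synonymous.
Codon 7: GCA Ala / GCA Ala — identical.
Codon 8: GCG Ala / GCG Ala — identical.
Nonsynonymous differences: 0 → same protein.

yes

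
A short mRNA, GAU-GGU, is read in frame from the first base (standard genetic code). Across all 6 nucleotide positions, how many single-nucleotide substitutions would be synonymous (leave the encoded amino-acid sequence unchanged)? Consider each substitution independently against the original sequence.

Codon 1 (GAU, Asp): 1 synonymous substitution.
Codon 2 (GGU, Gly): 3 synonymous substitutions.
Total: 1 + 3 = 4.

4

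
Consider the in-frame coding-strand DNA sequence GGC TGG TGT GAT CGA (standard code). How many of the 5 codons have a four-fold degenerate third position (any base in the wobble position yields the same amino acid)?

2

Codon 1 GGC (Gly): third position 4-fold.
Codon 2 TGG (Trp): third position 1-fold.
Codon 3 TGT (Cys): third position 2-fold.
Codon 4 GAT (Asp): third position 2-fold.
Codon 5 CGA (Arg): third position 4-fold.
Four-fold degenerate third positions: 2.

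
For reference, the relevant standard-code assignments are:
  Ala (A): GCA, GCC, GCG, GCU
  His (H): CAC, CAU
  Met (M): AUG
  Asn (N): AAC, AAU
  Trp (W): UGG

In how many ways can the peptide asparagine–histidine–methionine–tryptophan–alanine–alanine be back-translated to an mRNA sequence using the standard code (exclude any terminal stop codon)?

64

Asn: 2 codons.
His: 2 codons.
Met: 1 codon.
Trp: 1 codon.
Ala: 4 codons.
Ala: 4 codons.
2 × 2 × 1 × 1 × 4 × 4 = 64.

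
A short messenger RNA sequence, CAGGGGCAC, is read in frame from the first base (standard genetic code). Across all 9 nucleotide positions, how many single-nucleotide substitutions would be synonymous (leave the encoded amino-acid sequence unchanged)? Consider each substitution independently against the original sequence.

5

Codon 1 (CAG, Gln): 1 synonymous substitution.
Codon 2 (GGG, Gly): 3 synonymous substitutions.
Codon 3 (CAC, His): 1 synonymous substitution.
Total: 1 + 3 + 1 = 5.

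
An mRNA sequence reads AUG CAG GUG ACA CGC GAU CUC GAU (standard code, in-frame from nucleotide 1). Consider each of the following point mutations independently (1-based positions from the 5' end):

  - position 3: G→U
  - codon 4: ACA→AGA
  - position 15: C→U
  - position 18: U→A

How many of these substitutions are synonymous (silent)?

1

Codon 1: AUG (Met) → AUU (Ile) — missense.
Codon 4: ACA (Thr) → AGA (Arg) — missense.
Codon 5: CGC (Arg) → CGU (Arg) — synonymous.
Codon 6: GAU (Asp) → GAA (Glu) — missense.
Synonymous: 1 of 4.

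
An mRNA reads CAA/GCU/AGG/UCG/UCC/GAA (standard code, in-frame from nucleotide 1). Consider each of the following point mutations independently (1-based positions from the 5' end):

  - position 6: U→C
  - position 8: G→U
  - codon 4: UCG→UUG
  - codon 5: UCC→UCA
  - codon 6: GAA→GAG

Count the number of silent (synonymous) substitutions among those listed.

3

Codon 2: GCU (Ala) → GCC (Ala) — synonymous.
Codon 3: AGG (Arg) → AUG (Met) — missense.
Codon 4: UCG (Ser) → UUG (Leu) — missense.
Codon 5: UCC (Ser) → UCA (Ser) — synonymous.
Codon 6: GAA (Glu) → GAG (Glu) — synonymous.
Synonymous: 3 of 5.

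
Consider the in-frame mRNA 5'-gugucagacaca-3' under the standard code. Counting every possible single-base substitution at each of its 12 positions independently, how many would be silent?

10

Codon 1 (GUG, Val): 3 synonymous substitutions.
Codon 2 (UCA, Ser): 3 synonymous substitutions.
Codon 3 (GAC, Asp): 1 synonymous substitution.
Codon 4 (ACA, Thr): 3 synonymous substitutions.
Total: 3 + 3 + 1 + 3 = 10.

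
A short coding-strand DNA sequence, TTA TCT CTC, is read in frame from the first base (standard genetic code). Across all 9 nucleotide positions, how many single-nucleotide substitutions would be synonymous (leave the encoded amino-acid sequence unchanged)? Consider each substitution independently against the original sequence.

Codon 1 (TTA, Leu): 2 synonymous substitutions.
Codon 2 (TCT, Ser): 3 synonymous substitutions.
Codon 3 (CTC, Leu): 3 synonymous substitutions.
Total: 2 + 3 + 3 = 8.

8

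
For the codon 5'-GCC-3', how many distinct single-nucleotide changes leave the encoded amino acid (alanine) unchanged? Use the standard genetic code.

Position 1: none → 0 synonymous.
Position 2: none → 0 synonymous.
Position 3: GCT, GCA, GCG → 3 synonymous.
Total: 0 + 0 + 3 = 3.

3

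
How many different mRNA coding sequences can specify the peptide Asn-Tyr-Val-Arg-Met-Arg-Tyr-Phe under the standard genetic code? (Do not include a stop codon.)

Asn: 2 codons.
Tyr: 2 codons.
Val: 4 codons.
Arg: 6 codons.
Met: 1 codon.
Arg: 6 codons.
Tyr: 2 codons.
Phe: 2 codons.
2 × 2 × 4 × 6 × 1 × 6 × 2 × 2 = 2304.

2304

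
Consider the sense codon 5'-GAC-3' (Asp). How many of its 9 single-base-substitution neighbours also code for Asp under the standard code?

Position 1: none → 0 synonymous.
Position 2: none → 0 synonymous.
Position 3: GAU → 1 synonymous.
Total: 0 + 0 + 1 = 1.

1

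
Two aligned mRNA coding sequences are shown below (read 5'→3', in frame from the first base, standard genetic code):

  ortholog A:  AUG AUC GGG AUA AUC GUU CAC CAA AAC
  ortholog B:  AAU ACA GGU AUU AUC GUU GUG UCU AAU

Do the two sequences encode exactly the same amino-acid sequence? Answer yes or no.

no

Codon 1: AUG Met / AAU Asn — nonsynonymous.
Codon 2: AUC Ile / ACA Thr — nonsynonymous.
Codon 3: GGG Gly / GGU Gly — synonymous.
Codon 4: AUA Ile / AUU Ile — synonymous.
Codon 5: AUC Ile / AUC Ile — identical.
Codon 6: GUU Val / GUU Val — identical.
Codon 7: CAC His / GUG Val — nonsynonymous.
Codon 8: CAA Gln / UCU Ser — nonsynonymous.
Codon 9: AAC Asn / AAU Asn — synonymous.
Nonsynonymous differences: 4 → different protein.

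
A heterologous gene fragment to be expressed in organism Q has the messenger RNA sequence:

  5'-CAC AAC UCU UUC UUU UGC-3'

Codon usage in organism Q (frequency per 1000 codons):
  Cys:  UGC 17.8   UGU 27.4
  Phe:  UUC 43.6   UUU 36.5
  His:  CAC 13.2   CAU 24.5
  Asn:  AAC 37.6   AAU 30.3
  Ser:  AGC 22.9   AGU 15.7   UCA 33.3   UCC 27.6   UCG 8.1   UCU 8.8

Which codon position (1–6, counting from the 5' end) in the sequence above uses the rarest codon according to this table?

Codon 1 CAC (His): 13.2 per 1000.
Codon 2 AAC (Asn): 37.6 per 1000.
Codon 3 UCU (Ser): 8.8 per 1000.
Codon 4 UUC (Phe): 43.6 per 1000.
Codon 5 UUU (Phe): 36.5 per 1000.
Codon 6 UGC (Cys): 17.8 per 1000.
Lowest frequency is 8.8 at codon 3.

3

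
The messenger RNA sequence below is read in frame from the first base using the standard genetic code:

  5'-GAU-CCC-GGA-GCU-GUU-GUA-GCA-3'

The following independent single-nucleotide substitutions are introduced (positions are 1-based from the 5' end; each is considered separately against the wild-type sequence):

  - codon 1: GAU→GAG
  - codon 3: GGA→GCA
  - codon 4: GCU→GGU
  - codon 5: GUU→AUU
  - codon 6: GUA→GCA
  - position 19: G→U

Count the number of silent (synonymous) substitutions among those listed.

0

Codon 1: GAU (Asp) → GAG (Glu) — missense.
Codon 3: GGA (Gly) → GCA (Ala) — missense.
Codon 4: GCU (Ala) → GGU (Gly) — missense.
Codon 5: GUU (Val) → AUU (Ile) — missense.
Codon 6: GUA (Val) → GCA (Ala) — missense.
Codon 7: GCA (Ala) → UCA (Ser) — missense.
Synonymous: 0 of 6.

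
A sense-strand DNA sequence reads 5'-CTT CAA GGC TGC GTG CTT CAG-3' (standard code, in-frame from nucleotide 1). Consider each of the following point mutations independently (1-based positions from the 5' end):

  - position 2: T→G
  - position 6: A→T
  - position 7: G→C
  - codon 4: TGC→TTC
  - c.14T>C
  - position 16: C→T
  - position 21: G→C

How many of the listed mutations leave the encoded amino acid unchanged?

0

Codon 1: CTT (Leu) → CGT (Arg) — missense.
Codon 2: CAA (Gln) → CAT (His) — missense.
Codon 3: GGC (Gly) → CGC (Arg) — missense.
Codon 4: TGC (Cys) → TTC (Phe) — missense.
Codon 5: GTG (Val) → GCG (Ala) — missense.
Codon 6: CTT (Leu) → TTT (Phe) — missense.
Codon 7: CAG (Gln) → CAC (His) — missense.
Synonymous: 0 of 7.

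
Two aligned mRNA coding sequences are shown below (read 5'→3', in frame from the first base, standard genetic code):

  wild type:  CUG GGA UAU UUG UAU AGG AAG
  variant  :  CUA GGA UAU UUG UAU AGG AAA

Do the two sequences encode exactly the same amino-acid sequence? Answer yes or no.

Codon 1: CUG Leu / CUA Leu — synonymous.
Codon 2: GGA Gly / GGA Gly — identical.
Codon 3: UAU Tyr / UAU Tyr — identical.
Codon 4: UUG Leu / UUG Leu — identical.
Codon 5: UAU Tyr / UAU Tyr — identical.
Codon 6: AGG Arg / AGG Arg — identical.
Codon 7: AAG Lys / AAA Lys — synonymous.
Nonsynonymous differences: 0 → same protein.

yes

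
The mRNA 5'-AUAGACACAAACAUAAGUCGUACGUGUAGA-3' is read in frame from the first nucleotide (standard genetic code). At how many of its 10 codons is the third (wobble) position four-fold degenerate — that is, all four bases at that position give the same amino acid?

3

Codon 1 AUA (Ile): third position 3-fold.
Codon 2 GAC (Asp): third position 2-fold.
Codon 3 ACA (Thr): third position 4-fold.
Codon 4 AAC (Asn): third position 2-fold.
Codon 5 AUA (Ile): third position 3-fold.
Codon 6 AGU (Ser): third position 2-fold.
Codon 7 CGU (Arg): third position 4-fold.
Codon 8 ACG (Thr): third position 4-fold.
Codon 9 UGU (Cys): third position 2-fold.
Codon 10 AGA (Arg): third position 2-fold.
Four-fold degenerate third positions: 3.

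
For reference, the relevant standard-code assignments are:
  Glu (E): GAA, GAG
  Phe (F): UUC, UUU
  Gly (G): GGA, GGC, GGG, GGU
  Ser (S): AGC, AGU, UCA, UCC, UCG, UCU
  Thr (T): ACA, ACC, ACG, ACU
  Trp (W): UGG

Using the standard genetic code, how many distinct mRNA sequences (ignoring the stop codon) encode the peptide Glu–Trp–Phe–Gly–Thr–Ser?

Glu: 2 codons.
Trp: 1 codon.
Phe: 2 codons.
Gly: 4 codons.
Thr: 4 codons.
Ser: 6 codons.
2 × 1 × 2 × 4 × 4 × 6 = 384.

384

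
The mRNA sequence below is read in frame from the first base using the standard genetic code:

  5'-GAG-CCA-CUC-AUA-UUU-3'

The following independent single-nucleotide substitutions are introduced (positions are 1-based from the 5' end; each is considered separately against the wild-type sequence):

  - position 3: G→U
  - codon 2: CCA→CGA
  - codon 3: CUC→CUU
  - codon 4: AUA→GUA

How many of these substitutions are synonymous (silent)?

1

Codon 1: GAG (Glu) → GAU (Asp) — missense.
Codon 2: CCA (Pro) → CGA (Arg) — missense.
Codon 3: CUC (Leu) → CUU (Leu) — synonymous.
Codon 4: AUA (Ile) → GUA (Val) — missense.
Synonymous: 1 of 4.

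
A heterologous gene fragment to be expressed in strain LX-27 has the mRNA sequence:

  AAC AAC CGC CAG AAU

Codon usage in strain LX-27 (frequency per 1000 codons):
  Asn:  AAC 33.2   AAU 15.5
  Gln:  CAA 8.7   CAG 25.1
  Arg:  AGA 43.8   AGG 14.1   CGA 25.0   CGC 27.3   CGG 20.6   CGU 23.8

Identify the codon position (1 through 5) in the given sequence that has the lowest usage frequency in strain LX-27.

5

Codon 1 AAC (Asn): 33.2 per 1000.
Codon 2 AAC (Asn): 33.2 per 1000.
Codon 3 CGC (Arg): 27.3 per 1000.
Codon 4 CAG (Gln): 25.1 per 1000.
Codon 5 AAU (Asn): 15.5 per 1000.
Lowest frequency is 15.5 at codon 5.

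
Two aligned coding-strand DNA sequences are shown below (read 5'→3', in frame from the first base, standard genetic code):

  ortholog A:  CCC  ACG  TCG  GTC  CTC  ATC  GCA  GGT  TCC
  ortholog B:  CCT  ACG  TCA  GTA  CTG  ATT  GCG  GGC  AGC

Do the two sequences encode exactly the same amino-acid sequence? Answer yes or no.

yes

Codon 1: CCC Pro / CCT Pro — synonymous.
Codon 2: ACG Thr / ACG Thr — identical.
Codon 3: TCG Ser / TCA Ser — synonymous.
Codon 4: GTC Val / GTA Val — synonymous.
Codon 5: CTC Leu / CTG Leu — synonymous.
Codon 6: ATC Ile / ATT Ile — synonymous.
Codon 7: GCA Ala / GCG Ala — synonymous.
Codon 8: GGT Gly / GGC Gly — synonymous.
Codon 9: TCC Ser / AGC Ser — synonymous.
Nonsynonymous differences: 0 → same protein.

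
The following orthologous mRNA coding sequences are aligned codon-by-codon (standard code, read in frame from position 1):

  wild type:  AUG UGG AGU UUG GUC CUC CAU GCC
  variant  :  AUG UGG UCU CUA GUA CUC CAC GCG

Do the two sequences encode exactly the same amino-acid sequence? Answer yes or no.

yes

Codon 1: AUG Met / AUG Met — identical.
Codon 2: UGG Trp / UGG Trp — identical.
Codon 3: AGU Ser / UCU Ser — synonymous.
Codon 4: UUG Leu / CUA Leu — synonymous.
Codon 5: GUC Val / GUA Val — synonymous.
Codon 6: CUC Leu / CUC Leu — identical.
Codon 7: CAU His / CAC His — synonymous.
Codon 8: GCC Ala / GCG Ala — synonymous.
Nonsynonymous differences: 0 → same protein.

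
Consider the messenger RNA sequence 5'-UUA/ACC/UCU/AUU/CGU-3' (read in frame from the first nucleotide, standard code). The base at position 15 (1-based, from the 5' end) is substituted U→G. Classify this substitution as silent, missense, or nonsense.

silent

Position 15 falls in codon 5: CGU → Arg.
After the substitution the codon is CGG → Arg.
Both encode Arg, so the change is synonymous.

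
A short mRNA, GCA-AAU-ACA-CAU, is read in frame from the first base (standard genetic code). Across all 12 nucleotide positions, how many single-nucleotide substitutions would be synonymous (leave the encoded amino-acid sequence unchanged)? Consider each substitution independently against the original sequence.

8

Codon 1 (GCA, Ala): 3 synonymous substitutions.
Codon 2 (AAU, Asn): 1 synonymous substitution.
Codon 3 (ACA, Thr): 3 synonymous substitutions.
Codon 4 (CAU, His): 1 synonymous substitution.
Total: 3 + 1 + 3 + 1 = 8.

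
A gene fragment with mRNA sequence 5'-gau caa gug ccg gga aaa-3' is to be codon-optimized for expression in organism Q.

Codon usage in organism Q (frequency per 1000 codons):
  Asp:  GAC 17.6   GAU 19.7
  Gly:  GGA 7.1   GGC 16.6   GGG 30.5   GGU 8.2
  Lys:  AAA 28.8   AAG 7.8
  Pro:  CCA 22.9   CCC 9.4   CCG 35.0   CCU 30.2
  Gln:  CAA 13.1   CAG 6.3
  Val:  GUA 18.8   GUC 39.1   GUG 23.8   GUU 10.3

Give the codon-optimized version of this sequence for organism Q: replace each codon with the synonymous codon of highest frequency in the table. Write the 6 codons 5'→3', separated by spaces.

GAU CAA GUC CCG GGG AAA

Codon 1 (Asp): best is GAU at 19.7.
Codon 2 (Gln): best is CAA at 13.1.
Codon 3 (Val): best is GUC at 39.1.
Codon 4 (Pro): best is CCG at 35.0.
Codon 5 (Gly): best is GGG at 30.5.
Codon 6 (Lys): best is AAA at 28.8.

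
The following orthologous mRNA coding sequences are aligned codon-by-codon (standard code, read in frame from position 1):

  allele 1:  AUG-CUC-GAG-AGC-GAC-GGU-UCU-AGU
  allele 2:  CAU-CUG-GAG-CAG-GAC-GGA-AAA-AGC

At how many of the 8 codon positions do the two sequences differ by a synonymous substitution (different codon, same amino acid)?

Codon 1: AUG Met / CAU His — nonsynonymous.
Codon 2: CUC Leu / CUG Leu — synonymous.
Codon 3: GAG Glu / GAG Glu — identical.
Codon 4: AGC Ser / CAG Gln — nonsynonymous.
Codon 5: GAC Asp / GAC Asp — identical.
Codon 6: GGU Gly / GGA Gly — synonymous.
Codon 7: UCU Ser / AAA Lys — nonsynonymous.
Codon 8: AGU Ser / AGC Ser — synonymous.
Synonymous differences: 3.

3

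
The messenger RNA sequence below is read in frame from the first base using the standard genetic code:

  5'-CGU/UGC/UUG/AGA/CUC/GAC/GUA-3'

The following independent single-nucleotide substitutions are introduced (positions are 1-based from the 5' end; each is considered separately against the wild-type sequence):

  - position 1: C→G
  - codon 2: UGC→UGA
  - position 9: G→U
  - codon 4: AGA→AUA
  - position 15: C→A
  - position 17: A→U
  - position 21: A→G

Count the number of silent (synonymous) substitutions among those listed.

Codon 1: CGU (Arg) → GGU (Gly) — missense.
Codon 2: UGC (Cys) → UGA (Stop) — nonsense.
Codon 3: UUG (Leu) → UUU (Phe) — missense.
Codon 4: AGA (Arg) → AUA (Ile) — missense.
Codon 5: CUC (Leu) → CUA (Leu) — synonymous.
Codon 6: GAC (Asp) → GUC (Val) — missense.
Codon 7: GUA (Val) → GUG (Val) — synonymous.
Synonymous: 2 of 7.

2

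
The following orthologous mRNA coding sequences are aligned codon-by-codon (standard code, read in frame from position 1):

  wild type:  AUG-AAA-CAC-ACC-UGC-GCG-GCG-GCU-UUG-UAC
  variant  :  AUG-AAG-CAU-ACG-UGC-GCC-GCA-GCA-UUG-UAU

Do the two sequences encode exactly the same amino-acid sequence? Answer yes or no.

yes

Codon 1: AUG Met / AUG Met — identical.
Codon 2: AAA Lys / AAG Lys — synonymous.
Codon 3: CAC His / CAU His — synonymous.
Codon 4: ACC Thr / ACG Thr — synonymous.
Codon 5: UGC Cys / UGC Cys — identical.
Codon 6: GCG Ala / GCC Ala — synonymous.
Codon 7: GCG Ala / GCA Ala — synonymous.
Codon 8: GCU Ala / GCA Ala — synonymous.
Codon 9: UUG Leu / UUG Leu — identical.
Codon 10: UAC Tyr / UAU Tyr — synonymous.
Nonsynonymous differences: 0 → same protein.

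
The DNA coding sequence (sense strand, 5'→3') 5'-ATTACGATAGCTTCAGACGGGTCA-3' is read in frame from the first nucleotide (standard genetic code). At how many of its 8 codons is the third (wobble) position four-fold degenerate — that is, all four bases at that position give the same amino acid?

5

Codon 1 ATT (Ile): third position 3-fold.
Codon 2 ACG (Thr): third position 4-fold.
Codon 3 ATA (Ile): third position 3-fold.
Codon 4 GCT (Ala): third position 4-fold.
Codon 5 TCA (Ser): third position 4-fold.
Codon 6 GAC (Asp): third position 2-fold.
Codon 7 GGG (Gly): third position 4-fold.
Codon 8 TCA (Ser): third position 4-fold.
Four-fold degenerate third positions: 5.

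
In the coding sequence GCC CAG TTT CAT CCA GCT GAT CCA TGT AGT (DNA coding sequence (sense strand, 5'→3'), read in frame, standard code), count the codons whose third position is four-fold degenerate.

4

Codon 1 GCC (Ala): third position 4-fold.
Codon 2 CAG (Gln): third position 2-fold.
Codon 3 TTT (Phe): third position 2-fold.
Codon 4 CAT (His): third position 2-fold.
Codon 5 CCA (Pro): third position 4-fold.
Codon 6 GCT (Ala): third position 4-fold.
Codon 7 GAT (Asp): third position 2-fold.
Codon 8 CCA (Pro): third position 4-fold.
Codon 9 TGT (Cys): third position 2-fold.
Codon 10 AGT (Ser): third position 2-fold.
Four-fold degenerate third positions: 4.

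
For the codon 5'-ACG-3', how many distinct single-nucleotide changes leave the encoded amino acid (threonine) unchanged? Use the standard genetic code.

3

Position 1: none → 0 synonymous.
Position 2: none → 0 synonymous.
Position 3: ACU, ACC, ACA → 3 synonymous.
Total: 0 + 0 + 3 = 3.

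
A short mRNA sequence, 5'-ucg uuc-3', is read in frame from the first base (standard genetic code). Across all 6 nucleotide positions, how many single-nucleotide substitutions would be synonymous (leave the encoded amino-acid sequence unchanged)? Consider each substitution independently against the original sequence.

Codon 1 (UCG, Ser): 3 synonymous substitutions.
Codon 2 (UUC, Phe): 1 synonymous substitution.
Total: 3 + 1 = 4.

4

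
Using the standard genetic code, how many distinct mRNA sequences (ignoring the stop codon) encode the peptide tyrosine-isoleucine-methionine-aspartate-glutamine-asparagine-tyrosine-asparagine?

Tyr: 2 codons.
Ile: 3 codons.
Met: 1 codon.
Asp: 2 codons.
Gln: 2 codons.
Asn: 2 codons.
Tyr: 2 codons.
Asn: 2 codons.
2 × 3 × 1 × 2 × 2 × 2 × 2 × 2 = 192.

192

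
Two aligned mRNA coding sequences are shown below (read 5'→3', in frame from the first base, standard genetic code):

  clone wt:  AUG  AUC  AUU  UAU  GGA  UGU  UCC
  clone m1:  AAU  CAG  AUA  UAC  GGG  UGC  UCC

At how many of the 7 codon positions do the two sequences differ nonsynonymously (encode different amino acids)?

2

Codon 1: AUG Met / AAU Asn — nonsynonymous.
Codon 2: AUC Ile / CAG Gln — nonsynonymous.
Codon 3: AUU Ile / AUA Ile — synonymous.
Codon 4: UAU Tyr / UAC Tyr — synonymous.
Codon 5: GGA Gly / GGG Gly — synonymous.
Codon 6: UGU Cys / UGC Cys — synonymous.
Codon 7: UCC Ser / UCC Ser — identical.
Nonsynonymous differences: 2.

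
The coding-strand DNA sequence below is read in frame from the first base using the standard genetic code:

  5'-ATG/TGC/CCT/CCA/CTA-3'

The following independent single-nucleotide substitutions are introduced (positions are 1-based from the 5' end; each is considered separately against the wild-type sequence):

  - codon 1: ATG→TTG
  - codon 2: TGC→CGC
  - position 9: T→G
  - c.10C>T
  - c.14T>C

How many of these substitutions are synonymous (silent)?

1

Codon 1: ATG (Met) → TTG (Leu) — missense.
Codon 2: TGC (Cys) → CGC (Arg) — missense.
Codon 3: CCT (Pro) → CCG (Pro) — synonymous.
Codon 4: CCA (Pro) → TCA (Ser) — missense.
Codon 5: CTA (Leu) → CCA (Pro) — missense.
Synonymous: 1 of 5.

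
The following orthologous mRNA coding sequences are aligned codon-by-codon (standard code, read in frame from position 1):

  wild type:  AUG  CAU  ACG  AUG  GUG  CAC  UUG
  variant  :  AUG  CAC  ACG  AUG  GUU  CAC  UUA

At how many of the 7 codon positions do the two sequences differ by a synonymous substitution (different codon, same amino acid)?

3

Codon 1: AUG Met / AUG Met — identical.
Codon 2: CAU His / CAC His — synonymous.
Codon 3: ACG Thr / ACG Thr — identical.
Codon 4: AUG Met / AUG Met — identical.
Codon 5: GUG Val / GUU Val — synonymous.
Codon 6: CAC His / CAC His — identical.
Codon 7: UUG Leu / UUA Leu — synonymous.
Synonymous differences: 3.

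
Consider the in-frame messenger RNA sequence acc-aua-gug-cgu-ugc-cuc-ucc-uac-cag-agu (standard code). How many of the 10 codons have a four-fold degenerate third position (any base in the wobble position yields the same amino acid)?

Codon 1 ACC (Thr): third position 4-fold.
Codon 2 AUA (Ile): third position 3-fold.
Codon 3 GUG (Val): third position 4-fold.
Codon 4 CGU (Arg): third position 4-fold.
Codon 5 UGC (Cys): third position 2-fold.
Codon 6 CUC (Leu): third position 4-fold.
Codon 7 UCC (Ser): third position 4-fold.
Codon 8 UAC (Tyr): third position 2-fold.
Codon 9 CAG (Gln): third position 2-fold.
Codon 10 AGU (Ser): third position 2-fold.
Four-fold degenerate third positions: 5.

5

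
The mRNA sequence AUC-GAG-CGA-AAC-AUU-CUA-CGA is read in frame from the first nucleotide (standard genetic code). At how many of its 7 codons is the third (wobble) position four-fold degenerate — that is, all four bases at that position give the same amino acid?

3

Codon 1 AUC (Ile): third position 3-fold.
Codon 2 GAG (Glu): third position 2-fold.
Codon 3 CGA (Arg): third position 4-fold.
Codon 4 AAC (Asn): third position 2-fold.
Codon 5 AUU (Ile): third position 3-fold.
Codon 6 CUA (Leu): third position 4-fold.
Codon 7 CGA (Arg): third position 4-fold.
Four-fold degenerate third positions: 3.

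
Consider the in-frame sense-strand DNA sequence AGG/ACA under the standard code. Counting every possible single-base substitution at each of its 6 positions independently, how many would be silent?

Codon 1 (AGG, Arg): 2 synonymous substitutions.
Codon 2 (ACA, Thr): 3 synonymous substitutions.
Total: 2 + 3 = 5.

5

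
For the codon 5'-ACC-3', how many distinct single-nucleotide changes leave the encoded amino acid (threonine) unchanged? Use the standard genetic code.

3

Position 1: none → 0 synonymous.
Position 2: none → 0 synonymous.
Position 3: ACU, ACA, ACG → 3 synonymous.
Total: 0 + 0 + 3 = 3.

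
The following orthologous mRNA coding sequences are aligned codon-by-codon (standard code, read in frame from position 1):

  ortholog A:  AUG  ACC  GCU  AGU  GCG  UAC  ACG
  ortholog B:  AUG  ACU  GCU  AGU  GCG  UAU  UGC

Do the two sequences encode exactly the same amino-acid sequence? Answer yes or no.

Codon 1: AUG Met / AUG Met — identical.
Codon 2: ACC Thr / ACU Thr — synonymous.
Codon 3: GCU Ala / GCU Ala — identical.
Codon 4: AGU Ser / AGU Ser — identical.
Codon 5: GCG Ala / GCG Ala — identical.
Codon 6: UAC Tyr / UAU Tyr — synonymous.
Codon 7: ACG Thr / UGC Cys — nonsynonymous.
Nonsynonymous differences: 1 → different protein.

no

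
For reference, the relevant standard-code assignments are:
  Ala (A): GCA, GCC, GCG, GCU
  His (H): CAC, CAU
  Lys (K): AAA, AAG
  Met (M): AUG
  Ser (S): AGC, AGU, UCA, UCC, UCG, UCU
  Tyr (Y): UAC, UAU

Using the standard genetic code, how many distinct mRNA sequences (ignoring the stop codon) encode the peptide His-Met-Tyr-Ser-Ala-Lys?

His: 2 codons.
Met: 1 codon.
Tyr: 2 codons.
Ser: 6 codons.
Ala: 4 codons.
Lys: 2 codons.
2 × 1 × 2 × 6 × 4 × 2 = 192.

192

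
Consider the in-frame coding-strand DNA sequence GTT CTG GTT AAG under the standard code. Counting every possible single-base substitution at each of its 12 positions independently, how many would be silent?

Codon 1 (GTT, Val): 3 synonymous substitutions.
Codon 2 (CTG, Leu): 4 synonymous substitutions.
Codon 3 (GTT, Val): 3 synonymous substitutions.
Codon 4 (AAG, Lys): 1 synonymous substitution.
Total: 3 + 4 + 3 + 1 = 11.

11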